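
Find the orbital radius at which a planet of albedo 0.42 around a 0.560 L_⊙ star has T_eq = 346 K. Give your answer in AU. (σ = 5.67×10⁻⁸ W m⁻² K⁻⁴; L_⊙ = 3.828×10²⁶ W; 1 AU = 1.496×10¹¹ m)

L = 0.560 × 3.828×10²⁶ = 2.14×10²⁶ W.
From T_eq⁴ = L(1−A)/(16πσd²): d = √[L(1−A)/(16πσT_eq⁴)].
d = √[2.14×10²⁶ × 0.58 / (16π × 5.67×10⁻⁸ × (346)⁴)] = 5.52×10¹⁰ m = 0.369 AU.

d ≈ 0.369 AU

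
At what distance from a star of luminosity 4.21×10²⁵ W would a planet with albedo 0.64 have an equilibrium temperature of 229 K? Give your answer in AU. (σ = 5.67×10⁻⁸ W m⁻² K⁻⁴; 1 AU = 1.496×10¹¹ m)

From T_eq⁴ = L(1−A)/(16πσd²): d = √[L(1−A)/(16πσT_eq⁴)].
d = √[4.21×10²⁵ × 0.36 / (16π × 5.67×10⁻⁸ × (229)⁴)] = 4.40×10¹⁰ m = 0.294 AU.

d ≈ 0.294 AU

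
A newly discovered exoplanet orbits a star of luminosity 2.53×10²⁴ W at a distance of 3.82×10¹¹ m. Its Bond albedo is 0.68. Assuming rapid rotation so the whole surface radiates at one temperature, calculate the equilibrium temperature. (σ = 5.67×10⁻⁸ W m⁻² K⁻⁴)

Flux: S = L/(4πd²) = 2.53×10²⁴/(4π×(3.82×10¹¹)²) = 1.38 W m⁻².
Energy balance: absorbed = emitted ⇒ πR²·S(1−A) = 4πR²·σT_eq⁴, so T_eq⁴ = S(1−A)/(4σ).
T_eq = [1.38 × 0.32 / (4 × 5.67×10⁻⁸)]^(1/4) = (1.95×10⁶)^(1/4) = 37.4 K.

T_eq ≈ 37.4 K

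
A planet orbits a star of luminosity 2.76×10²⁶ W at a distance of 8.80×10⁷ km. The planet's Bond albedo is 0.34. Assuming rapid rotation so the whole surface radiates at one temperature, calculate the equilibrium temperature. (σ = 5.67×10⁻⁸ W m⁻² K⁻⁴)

d = 8.80×10⁷ km = 8.80×10¹⁰ m.
Flux: S = L/(4πd²) = 2.76×10²⁶/(4π×(8.80×10¹⁰)²) = 2840 W m⁻².
Energy balance: absorbed = emitted ⇒ πR²·S(1−A) = 4πR²·σT_eq⁴, so T_eq⁴ = S(1−A)/(4σ).
T_eq = [2840 × 0.66 / (4 × 5.67×10⁻⁸)]^(1/4) = (8.25×10⁹)^(1/4) = 301 K.

T_eq ≈ 301 K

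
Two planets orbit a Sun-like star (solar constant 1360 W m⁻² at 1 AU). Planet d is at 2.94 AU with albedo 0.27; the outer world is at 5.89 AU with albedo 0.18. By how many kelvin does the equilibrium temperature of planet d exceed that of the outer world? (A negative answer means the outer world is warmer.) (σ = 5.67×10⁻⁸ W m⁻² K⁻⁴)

T_eq = [S₀(1−A)/(4σd²)]^(1/4), so T ∝ (1−A)^(1/4) / √d.
T₁ = [1360×0.73/(4×5.67×10⁻⁸×2.94²)]^(1/4) = 150.01 K.
T₂ = [1360×0.82/(4×5.67×10⁻⁸×5.89²)]^(1/4) = 109.11 K.

ΔT ≈ 40.9 K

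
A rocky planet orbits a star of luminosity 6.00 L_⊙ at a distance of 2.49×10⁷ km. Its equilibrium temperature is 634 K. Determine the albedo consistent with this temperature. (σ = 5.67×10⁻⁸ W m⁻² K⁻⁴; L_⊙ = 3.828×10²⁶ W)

A ≈ 0.88

d = 2.49×10⁷ km = 2.49×10¹⁰ m.
L = 6.00 × 3.828×10²⁶ = 2.30×10²⁷ W.
Flux: S = L/(4πd²) = 2.30×10²⁷/(4π×(2.49×10¹⁰)²) = 2.95×10⁵ W m⁻².
From T_eq⁴ = S(1−A)/(4σ): 1−A = 4σT_eq⁴/S.
1−A = 4 × 5.67×10⁻⁸ × (634)⁴ / 2.95×10⁵ = 0.124.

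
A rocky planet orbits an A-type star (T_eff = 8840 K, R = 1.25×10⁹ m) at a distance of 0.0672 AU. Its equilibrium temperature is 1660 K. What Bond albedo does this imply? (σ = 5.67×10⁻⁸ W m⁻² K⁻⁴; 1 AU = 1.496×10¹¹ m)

A ≈ 0.68

d = 0.0672 AU = 1.01×10¹⁰ m.
L = 4πR_⋆²σT_⋆⁴ = 4π(1.25×10⁹)² × 5.67×10⁻⁸ × (8840)⁴ = 6.80×10²⁷ W.
S = L/(4πd²) = 5.35×10⁶ W m⁻².
From T_eq⁴ = S(1−A)/(4σ): 1−A = 4σT_eq⁴/S.
1−A = 4 × 5.67×10⁻⁸ × (1660)⁴ / 5.35×10⁶ = 0.322.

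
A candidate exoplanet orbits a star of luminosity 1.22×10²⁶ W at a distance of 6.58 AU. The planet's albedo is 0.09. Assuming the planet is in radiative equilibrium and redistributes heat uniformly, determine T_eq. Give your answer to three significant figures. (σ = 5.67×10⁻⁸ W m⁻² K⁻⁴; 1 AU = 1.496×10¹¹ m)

T_eq ≈ 79.6 K

d = 6.58 AU = 9.84×10¹¹ m.
Flux: S = L/(4πd²) = 1.22×10²⁶/(4π×(9.84×10¹¹)²) = 10.0 W m⁻².
Energy balance: absorbed = emitted ⇒ πR²·S(1−A) = 4πR²·σT_eq⁴, so T_eq⁴ = S(1−A)/(4σ).
T_eq = [10.0 × 0.91 / (4 × 5.67×10⁻⁸)]^(1/4) = (4.02×10⁷)^(1/4) = 79.6 K.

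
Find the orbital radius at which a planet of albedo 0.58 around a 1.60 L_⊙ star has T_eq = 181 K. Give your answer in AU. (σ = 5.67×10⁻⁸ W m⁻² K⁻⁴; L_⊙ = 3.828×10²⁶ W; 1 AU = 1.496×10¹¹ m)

d ≈ 1.94 AU

L = 1.60 × 3.828×10²⁶ = 6.12×10²⁶ W.
From T_eq⁴ = L(1−A)/(16πσd²): d = √[L(1−A)/(16πσT_eq⁴)].
d = √[6.12×10²⁶ × 0.42 / (16π × 5.67×10⁻⁸ × (181)⁴)] = 2.90×10¹¹ m = 1.94 AU.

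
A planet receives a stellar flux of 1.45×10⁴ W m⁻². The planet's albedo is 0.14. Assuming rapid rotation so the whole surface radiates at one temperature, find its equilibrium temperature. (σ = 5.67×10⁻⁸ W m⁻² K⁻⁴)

Energy balance: absorbed = emitted ⇒ πR²·S(1−A) = 4πR²·σT_eq⁴, so T_eq⁴ = S(1−A)/(4σ).
T_eq = [1.45×10⁴ × 0.86 / (4 × 5.67×10⁻⁸)]^(1/4) = (5.50×10¹⁰)^(1/4) = 484 K.

T_eq ≈ 484 K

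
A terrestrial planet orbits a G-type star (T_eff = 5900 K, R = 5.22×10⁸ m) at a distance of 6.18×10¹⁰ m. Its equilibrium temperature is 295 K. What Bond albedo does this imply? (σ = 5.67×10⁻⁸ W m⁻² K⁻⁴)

L = 4πR_⋆²σT_⋆⁴ = 4π(5.22×10⁸)² × 5.67×10⁻⁸ × (5900)⁴ = 2.35×10²⁶ W.
S = L/(4πd²) = 4900 W m⁻².
From T_eq⁴ = S(1−A)/(4σ): 1−A = 4σT_eq⁴/S.
1−A = 4 × 5.67×10⁻⁸ × (295)⁴ / 4900 = 0.350.

A ≈ 0.65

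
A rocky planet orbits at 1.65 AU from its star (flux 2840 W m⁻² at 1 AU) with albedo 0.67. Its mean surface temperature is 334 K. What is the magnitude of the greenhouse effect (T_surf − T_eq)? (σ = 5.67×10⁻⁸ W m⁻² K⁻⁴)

ΔT ≈ 136.6 K

S = 2840/1.65² = 1043 W m⁻².
T_eq = [S(1−A)/(4σ)]^(1/4) = [1043×0.33/(4×5.67×10⁻⁸)]^(1/4) = 197.4 K.
ΔT = T_surf − T_eq = 334 − 197.4.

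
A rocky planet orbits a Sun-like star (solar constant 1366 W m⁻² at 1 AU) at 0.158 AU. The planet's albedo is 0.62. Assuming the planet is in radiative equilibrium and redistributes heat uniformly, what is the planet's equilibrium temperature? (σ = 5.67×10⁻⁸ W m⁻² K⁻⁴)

T_eq ≈ 550 K

Flux at 0.158 AU: S = 1366/0.158² = 5.47×10⁴ W m⁻².
Energy balance: absorbed = emitted ⇒ πR²·S(1−A) = 4πR²·σT_eq⁴, so T_eq⁴ = S(1−A)/(4σ).
T_eq = [5.47×10⁴ × 0.38 / (4 × 5.67×10⁻⁸)]^(1/4) = (9.17×10¹⁰)^(1/4) = 550 K.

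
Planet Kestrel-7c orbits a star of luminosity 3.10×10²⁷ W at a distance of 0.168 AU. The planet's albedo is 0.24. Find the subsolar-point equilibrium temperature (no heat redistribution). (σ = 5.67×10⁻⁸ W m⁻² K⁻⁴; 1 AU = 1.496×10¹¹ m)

T_ss ≈ 1510 K

d = 0.168 AU = 2.51×10¹⁰ m.
Flux: S = L/(4πd²) = 3.10×10²⁷/(4π×(2.51×10¹⁰)²) = 3.91×10⁵ W m⁻².
At the subsolar point the surface absorbs S(1−A) and emits σT⁴ per unit area — no factor of 4, since only the local patch is in balance.
T = [3.91×10⁵ × 0.76 / 5.67×10⁻⁸]^(1/4) = (5.23×10¹²)^(1/4) = 1510 K.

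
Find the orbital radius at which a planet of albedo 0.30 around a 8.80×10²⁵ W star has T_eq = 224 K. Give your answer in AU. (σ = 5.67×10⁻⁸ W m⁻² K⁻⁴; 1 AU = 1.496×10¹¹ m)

d ≈ 0.619 AU

From T_eq⁴ = L(1−A)/(16πσd²): d = √[L(1−A)/(16πσT_eq⁴)].
d = √[8.80×10²⁵ × 0.70 / (16π × 5.67×10⁻⁸ × (224)⁴)] = 9.27×10¹⁰ m = 0.619 AU.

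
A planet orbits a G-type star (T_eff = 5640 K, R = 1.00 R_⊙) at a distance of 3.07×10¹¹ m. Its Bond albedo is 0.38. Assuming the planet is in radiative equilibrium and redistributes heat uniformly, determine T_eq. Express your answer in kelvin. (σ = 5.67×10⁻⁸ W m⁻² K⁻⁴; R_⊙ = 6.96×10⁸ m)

R_⋆ = 1.00 × 6.96×10⁸ = 6.96×10⁸ m.
L = 4πR_⋆²σT_⋆⁴ = 4π(6.96×10⁸)² × 5.67×10⁻⁸ × (5640)⁴ = 3.49×10²⁶ W.
S = L/(4πd²) = 295 W m⁻².
Energy balance: absorbed = emitted ⇒ πR²·S(1−A) = 4πR²·σT_eq⁴, so T_eq⁴ = S(1−A)/(4σ).
T_eq = [295 × 0.62 / (4 × 5.67×10⁻⁸)]^(1/4) = (8.06×10⁸)^(1/4) = 168 K.

T_eq ≈ 168 K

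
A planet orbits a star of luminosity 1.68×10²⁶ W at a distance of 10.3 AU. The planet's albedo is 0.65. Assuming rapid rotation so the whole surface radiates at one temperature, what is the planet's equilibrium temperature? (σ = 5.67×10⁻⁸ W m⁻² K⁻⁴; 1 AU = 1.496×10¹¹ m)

T_eq ≈ 54.3 K

d = 10.3 AU = 1.54×10¹² m.
Flux: S = L/(4πd²) = 1.68×10²⁶/(4π×(1.54×10¹²)²) = 5.63 W m⁻².
Energy balance: absorbed = emitted ⇒ πR²·S(1−A) = 4πR²·σT_eq⁴, so T_eq⁴ = S(1−A)/(4σ).
T_eq = [5.63 × 0.35 / (4 × 5.67×10⁻⁸)]^(1/4) = (8.69×10⁶)^(1/4) = 54.3 K.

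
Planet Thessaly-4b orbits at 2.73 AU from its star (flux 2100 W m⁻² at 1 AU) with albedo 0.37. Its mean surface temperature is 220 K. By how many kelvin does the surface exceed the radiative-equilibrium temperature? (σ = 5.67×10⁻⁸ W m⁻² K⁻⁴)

S = 2100/2.73² = 281.8 W m⁻².
T_eq = [S(1−A)/(4σ)]^(1/4) = [281.8×0.63/(4×5.67×10⁻⁸)]^(1/4) = 167.3 K.
ΔT = T_surf − T_eq = 220 − 167.3.

ΔT ≈ 52.7 K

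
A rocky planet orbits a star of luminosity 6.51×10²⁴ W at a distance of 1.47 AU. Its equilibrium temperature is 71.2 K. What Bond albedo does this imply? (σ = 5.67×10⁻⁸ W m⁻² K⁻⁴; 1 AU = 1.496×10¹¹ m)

A ≈ 0.46

d = 1.47 AU = 2.20×10¹¹ m.
Flux: S = L/(4πd²) = 6.51×10²⁴/(4π×(2.20×10¹¹)²) = 10.7 W m⁻².
From T_eq⁴ = S(1−A)/(4σ): 1−A = 4σT_eq⁴/S.
1−A = 4 × 5.67×10⁻⁸ × (71.2)⁴ / 10.7 = 0.544.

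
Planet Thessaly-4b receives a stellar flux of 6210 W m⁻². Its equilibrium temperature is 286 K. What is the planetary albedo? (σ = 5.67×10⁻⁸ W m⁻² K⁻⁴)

From T_eq⁴ = S(1−A)/(4σ): 1−A = 4σT_eq⁴/S.
1−A = 4 × 5.67×10⁻⁸ × (286)⁴ / 6210 = 0.244.

A ≈ 0.76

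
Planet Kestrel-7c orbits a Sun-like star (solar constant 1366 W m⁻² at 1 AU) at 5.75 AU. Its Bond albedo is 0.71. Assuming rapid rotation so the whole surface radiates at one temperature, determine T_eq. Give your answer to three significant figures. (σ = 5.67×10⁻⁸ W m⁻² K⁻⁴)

T_eq ≈ 85.3 K

Flux at 5.75 AU: S = 1366/5.75² = 41.3 W m⁻².
Energy balance: absorbed = emitted ⇒ πR²·S(1−A) = 4πR²·σT_eq⁴, so T_eq⁴ = S(1−A)/(4σ).
T_eq = [41.3 × 0.29 / (4 × 5.67×10⁻⁸)]^(1/4) = (5.28×10⁷)^(1/4) = 85.3 K.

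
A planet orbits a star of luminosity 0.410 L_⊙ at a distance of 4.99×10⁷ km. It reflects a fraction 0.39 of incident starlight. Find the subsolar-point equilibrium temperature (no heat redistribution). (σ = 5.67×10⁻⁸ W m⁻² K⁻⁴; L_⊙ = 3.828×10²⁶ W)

T_ss ≈ 482 K

d = 4.99×10⁷ km = 4.99×10¹⁰ m.
L = 0.410 × 3.828×10²⁶ = 1.57×10²⁶ W.
Flux: S = L/(4πd²) = 1.57×10²⁶/(4π×(4.99×10¹⁰)²) = 5020 W m⁻².
At the subsolar point the surface absorbs S(1−A) and emits σT⁴ per unit area — no factor of 4, since only the local patch is in balance.
T = [5020 × 0.61 / 5.67×10⁻⁸]^(1/4) = (5.40×10¹⁰)^(1/4) = 482 K.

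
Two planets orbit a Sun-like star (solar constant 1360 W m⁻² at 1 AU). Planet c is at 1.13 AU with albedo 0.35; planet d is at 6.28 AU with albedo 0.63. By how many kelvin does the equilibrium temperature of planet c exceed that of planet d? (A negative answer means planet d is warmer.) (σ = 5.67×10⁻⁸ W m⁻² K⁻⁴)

ΔT ≈ 148.4 K

T_eq = [S₀(1−A)/(4σd²)]^(1/4), so T ∝ (1−A)^(1/4) / √d.
T₁ = [1360×0.65/(4×5.67×10⁻⁸×1.13²)]^(1/4) = 235.05 K.
T₂ = [1360×0.37/(4×5.67×10⁻⁸×6.28²)]^(1/4) = 86.61 K.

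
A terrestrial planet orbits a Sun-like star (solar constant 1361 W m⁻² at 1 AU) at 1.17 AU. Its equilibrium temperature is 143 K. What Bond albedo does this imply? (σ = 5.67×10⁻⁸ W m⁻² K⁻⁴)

Flux at 1.17 AU: S = 1361/1.17² = 994 W m⁻².
From T_eq⁴ = S(1−A)/(4σ): 1−A = 4σT_eq⁴/S.
1−A = 4 × 5.67×10⁻⁸ × (143)⁴ / 994 = 0.095.

A ≈ 0.90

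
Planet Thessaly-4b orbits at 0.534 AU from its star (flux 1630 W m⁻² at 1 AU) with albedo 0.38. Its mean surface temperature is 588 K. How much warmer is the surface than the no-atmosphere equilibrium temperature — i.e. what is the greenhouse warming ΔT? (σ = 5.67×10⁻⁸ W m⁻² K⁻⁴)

S = 1630/0.534² = 5716 W m⁻².
T_eq = [S(1−A)/(4σ)]^(1/4) = [5716×0.62/(4×5.67×10⁻⁸)]^(1/4) = 353.6 K.
ΔT = T_surf − T_eq = 588 − 353.6.

ΔT ≈ 234.4 K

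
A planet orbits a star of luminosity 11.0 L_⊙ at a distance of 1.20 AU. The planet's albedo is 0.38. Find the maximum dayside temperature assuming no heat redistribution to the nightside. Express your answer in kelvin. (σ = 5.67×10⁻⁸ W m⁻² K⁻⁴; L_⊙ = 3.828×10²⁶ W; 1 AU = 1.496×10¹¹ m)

d = 1.20 AU = 1.80×10¹¹ m.
L = 11.0 × 3.828×10²⁶ = 4.21×10²⁷ W.
Flux: S = L/(4πd²) = 4.21×10²⁷/(4π×(1.80×10¹¹)²) = 1.04×10⁴ W m⁻².
With no redistribution each surface element balances locally: S(1−A) = σT⁴.
T = [1.04×10⁴ × 0.62 / 5.67×10⁻⁸]^(1/4) = (1.14×10¹¹)^(1/4) = 581 K.

T_ss ≈ 581 K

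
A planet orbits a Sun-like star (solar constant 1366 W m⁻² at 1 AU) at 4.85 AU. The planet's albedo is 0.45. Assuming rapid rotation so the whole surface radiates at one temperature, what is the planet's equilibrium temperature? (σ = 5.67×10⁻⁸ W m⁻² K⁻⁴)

T_eq ≈ 109 K

Flux at 4.85 AU: S = 1366/4.85² = 58.1 W m⁻².
Energy balance: absorbed = emitted ⇒ πR²·S(1−A) = 4πR²·σT_eq⁴, so T_eq⁴ = S(1−A)/(4σ).
T_eq = [58.1 × 0.55 / (4 × 5.67×10⁻⁸)]^(1/4) = (1.41×10⁸)^(1/4) = 109 K.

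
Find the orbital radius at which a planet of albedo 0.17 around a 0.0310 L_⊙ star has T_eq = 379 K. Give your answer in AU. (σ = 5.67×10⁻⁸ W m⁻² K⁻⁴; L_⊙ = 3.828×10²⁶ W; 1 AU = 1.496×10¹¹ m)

d ≈ 0.0865 AU

L = 0.0310 × 3.828×10²⁶ = 1.19×10²⁵ W.
From T_eq⁴ = L(1−A)/(16πσd²): d = √[L(1−A)/(16πσT_eq⁴)].
d = √[1.19×10²⁵ × 0.83 / (16π × 5.67×10⁻⁸ × (379)⁴)] = 1.29×10¹⁰ m = 0.0865 AU.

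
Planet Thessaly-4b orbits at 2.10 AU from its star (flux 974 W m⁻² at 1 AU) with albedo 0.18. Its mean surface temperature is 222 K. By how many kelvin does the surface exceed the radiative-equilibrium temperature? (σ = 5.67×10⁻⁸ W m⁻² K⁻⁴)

S = 974/2.10² = 220.9 W m⁻².
T_eq = [S(1−A)/(4σ)]^(1/4) = [220.9×0.82/(4×5.67×10⁻⁸)]^(1/4) = 168.1 K.
ΔT = T_surf − T_eq = 222 − 168.1.

ΔT ≈ 53.9 K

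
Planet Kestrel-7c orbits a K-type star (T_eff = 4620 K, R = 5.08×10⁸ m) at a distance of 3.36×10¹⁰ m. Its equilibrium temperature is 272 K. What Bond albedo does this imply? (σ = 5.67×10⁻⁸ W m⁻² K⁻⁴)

L = 4πR_⋆²σT_⋆⁴ = 4π(5.08×10⁸)² × 5.67×10⁻⁸ × (4620)⁴ = 8.38×10²⁵ W.
S = L/(4πd²) = 5900 W m⁻².
From T_eq⁴ = S(1−A)/(4σ): 1−A = 4σT_eq⁴/S.
1−A = 4 × 5.67×10⁻⁸ × (272)⁴ / 5900 = 0.210.

A ≈ 0.79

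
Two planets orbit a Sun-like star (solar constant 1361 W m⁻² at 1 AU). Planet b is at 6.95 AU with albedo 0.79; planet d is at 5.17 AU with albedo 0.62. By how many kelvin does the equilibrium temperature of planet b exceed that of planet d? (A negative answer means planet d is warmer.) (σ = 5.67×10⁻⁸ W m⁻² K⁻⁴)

T_eq = [S₀(1−A)/(4σd²)]^(1/4), so T ∝ (1−A)^(1/4) / √d.
T₁ = [1361×0.21/(4×5.67×10⁻⁸×6.95²)]^(1/4) = 71.47 K.
T₂ = [1361×0.38/(4×5.67×10⁻⁸×5.17²)]^(1/4) = 96.11 K.

ΔT ≈ -24.6 K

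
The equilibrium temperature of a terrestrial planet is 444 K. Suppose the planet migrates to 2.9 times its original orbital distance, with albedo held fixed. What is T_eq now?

T_eq ≈ 261 K

T_eq ∝ L^(1/4) · d^(−1/2).
T′ = 444 / 2.9^(1/2) = 261 K.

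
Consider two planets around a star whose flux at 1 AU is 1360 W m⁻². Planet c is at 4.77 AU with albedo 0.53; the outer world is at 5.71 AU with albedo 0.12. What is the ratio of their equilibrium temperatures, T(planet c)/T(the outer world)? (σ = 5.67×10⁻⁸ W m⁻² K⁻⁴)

T_eq = [S₀(1−A)/(4σd²)]^(1/4), so T ∝ (1−A)^(1/4) / √d.
T₁ = [1360×0.47/(4×5.67×10⁻⁸×4.77²)]^(1/4) = 105.50 K.
T₂ = [1360×0.88/(4×5.67×10⁻⁸×5.71²)]^(1/4) = 112.79 K.

T₁/T₂ ≈ 0.935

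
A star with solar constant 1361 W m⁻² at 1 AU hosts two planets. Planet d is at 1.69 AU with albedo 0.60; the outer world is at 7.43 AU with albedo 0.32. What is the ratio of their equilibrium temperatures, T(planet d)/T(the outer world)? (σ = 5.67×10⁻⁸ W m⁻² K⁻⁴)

T_eq = [S₀(1−A)/(4σd²)]^(1/4), so T ∝ (1−A)^(1/4) / √d.
T₁ = [1361×0.40/(4×5.67×10⁻⁸×1.69²)]^(1/4) = 170.27 K.
T₂ = [1361×0.68/(4×5.67×10⁻⁸×7.43²)]^(1/4) = 92.72 K.

T₁/T₂ ≈ 1.836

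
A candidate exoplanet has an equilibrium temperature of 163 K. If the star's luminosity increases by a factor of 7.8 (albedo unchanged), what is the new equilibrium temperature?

T_eq ≈ 272 K

T_eq ∝ L^(1/4) · d^(−1/2).
T′ = 163 × 7.8^(1/4) = 272 K.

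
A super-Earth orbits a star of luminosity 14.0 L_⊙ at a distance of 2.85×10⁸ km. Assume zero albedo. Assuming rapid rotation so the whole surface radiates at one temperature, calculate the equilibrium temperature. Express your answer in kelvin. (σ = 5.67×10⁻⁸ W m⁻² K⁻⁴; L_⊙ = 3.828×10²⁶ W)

T_eq ≈ 390 K

d = 2.85×10⁸ km = 2.85×10¹¹ m.
L = 14.0 × 3.828×10²⁶ = 5.36×10²⁷ W.
Flux: S = L/(4πd²) = 5.36×10²⁷/(4π×(2.85×10¹¹)²) = 5250 W m⁻².
Energy balance: absorbed = emitted ⇒ πR²·S(1−A) = 4πR²·σT_eq⁴, so T_eq⁴ = S(1−A)/(4σ).
T_eq = [5250 × 1.00 / (4 × 5.67×10⁻⁸)]^(1/4) = (2.32×10¹⁰)^(1/4) = 390 K.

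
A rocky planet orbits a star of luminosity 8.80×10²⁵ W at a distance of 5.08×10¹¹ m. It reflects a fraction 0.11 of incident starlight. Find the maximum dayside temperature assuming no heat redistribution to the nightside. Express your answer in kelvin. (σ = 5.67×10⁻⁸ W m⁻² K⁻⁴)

Flux: S = L/(4πd²) = 8.80×10²⁵/(4π×(5.08×10¹¹)²) = 27.1 W m⁻².
With no redistribution each surface element balances locally: S(1−A) = σT⁴.
T = [27.1 × 0.89 / 5.67×10⁻⁸]^(1/4) = (4.26×10⁸)^(1/4) = 144 K.

T_ss ≈ 144 K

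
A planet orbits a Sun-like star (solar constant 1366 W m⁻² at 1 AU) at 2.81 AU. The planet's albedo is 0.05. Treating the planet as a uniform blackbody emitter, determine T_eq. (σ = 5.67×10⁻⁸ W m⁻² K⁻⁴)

Flux at 2.81 AU: S = 1366/2.81² = 173 W m⁻².
Energy balance: absorbed = emitted ⇒ πR²·S(1−A) = 4πR²·σT_eq⁴, so T_eq⁴ = S(1−A)/(4σ).
T_eq = [173 × 0.95 / (4 × 5.67×10⁻⁸)]^(1/4) = (7.25×10⁸)^(1/4) = 164 K.

T_eq ≈ 164 K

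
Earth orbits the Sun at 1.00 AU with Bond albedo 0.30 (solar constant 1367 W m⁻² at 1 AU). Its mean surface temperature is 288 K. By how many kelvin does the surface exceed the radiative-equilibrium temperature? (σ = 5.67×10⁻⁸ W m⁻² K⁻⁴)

ΔT ≈ 33.1 K

S = 1367/1.00² = 1367 W m⁻².
T_eq = [S(1−A)/(4σ)]^(1/4) = [1367×0.70/(4×5.67×10⁻⁸)]^(1/4) = 254.9 K.
ΔT = T_surf − T_eq = 288 − 254.9.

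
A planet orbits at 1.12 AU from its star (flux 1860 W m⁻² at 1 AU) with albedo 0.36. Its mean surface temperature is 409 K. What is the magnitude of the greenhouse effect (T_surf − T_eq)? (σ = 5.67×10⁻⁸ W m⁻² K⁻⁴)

ΔT ≈ 154.7 K

S = 1860/1.12² = 1483 W m⁻².
T_eq = [S(1−A)/(4σ)]^(1/4) = [1483×0.64/(4×5.67×10⁻⁸)]^(1/4) = 254.3 K.
ΔT = T_surf − T_eq = 409 − 254.3.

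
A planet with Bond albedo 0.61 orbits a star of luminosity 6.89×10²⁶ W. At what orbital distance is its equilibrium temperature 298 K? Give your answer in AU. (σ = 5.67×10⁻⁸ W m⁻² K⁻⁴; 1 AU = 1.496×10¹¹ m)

From T_eq⁴ = L(1−A)/(16πσd²): d = √[L(1−A)/(16πσT_eq⁴)].
d = √[6.89×10²⁶ × 0.39 / (16π × 5.67×10⁻⁸ × (298)⁴)] = 1.09×10¹¹ m = 0.731 AU.

d ≈ 0.731 AU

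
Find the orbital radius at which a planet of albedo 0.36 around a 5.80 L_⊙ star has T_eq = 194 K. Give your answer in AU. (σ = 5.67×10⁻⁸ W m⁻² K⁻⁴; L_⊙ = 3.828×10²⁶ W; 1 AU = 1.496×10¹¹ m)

L = 5.80 × 3.828×10²⁶ = 2.22×10²⁷ W.
From T_eq⁴ = L(1−A)/(16πσd²): d = √[L(1−A)/(16πσT_eq⁴)].
d = √[2.22×10²⁷ × 0.64 / (16π × 5.67×10⁻⁸ × (194)⁴)] = 5.93×10¹¹ m = 3.97 AU.

d ≈ 3.97 AU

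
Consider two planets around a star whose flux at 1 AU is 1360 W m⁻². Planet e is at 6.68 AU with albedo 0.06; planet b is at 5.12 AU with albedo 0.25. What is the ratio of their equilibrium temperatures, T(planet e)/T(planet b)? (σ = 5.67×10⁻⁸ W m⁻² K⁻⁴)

T₁/T₂ ≈ 0.926

T_eq = [S₀(1−A)/(4σd²)]^(1/4), so T ∝ (1−A)^(1/4) / √d.
T₁ = [1360×0.94/(4×5.67×10⁻⁸×6.68²)]^(1/4) = 106.02 K.
T₂ = [1360×0.75/(4×5.67×10⁻⁸×5.12²)]^(1/4) = 114.45 K.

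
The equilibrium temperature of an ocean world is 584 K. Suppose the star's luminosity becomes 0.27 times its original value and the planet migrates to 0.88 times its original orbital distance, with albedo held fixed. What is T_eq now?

T_eq ≈ 449 K

T_eq ∝ L^(1/4) · d^(−1/2).
T′ = 584 × 0.27^(1/4) / 0.88^(1/2) = 449 K.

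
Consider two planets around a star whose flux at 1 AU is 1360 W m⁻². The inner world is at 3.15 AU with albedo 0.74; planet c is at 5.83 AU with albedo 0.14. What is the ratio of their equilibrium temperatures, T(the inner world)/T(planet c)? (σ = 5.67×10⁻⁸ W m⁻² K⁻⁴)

T₁/T₂ ≈ 1.009

T_eq = [S₀(1−A)/(4σd²)]^(1/4), so T ∝ (1−A)^(1/4) / √d.
T₁ = [1360×0.26/(4×5.67×10⁻⁸×3.15²)]^(1/4) = 111.96 K.
T₂ = [1360×0.86/(4×5.67×10⁻⁸×5.83²)]^(1/4) = 110.99 K.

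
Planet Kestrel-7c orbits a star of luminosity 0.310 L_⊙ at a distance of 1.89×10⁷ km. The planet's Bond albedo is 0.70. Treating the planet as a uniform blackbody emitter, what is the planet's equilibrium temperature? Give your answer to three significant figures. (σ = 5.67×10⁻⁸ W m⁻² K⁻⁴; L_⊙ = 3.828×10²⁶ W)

d = 1.89×10⁷ km = 1.89×10¹⁰ m.
L = 0.310 × 3.828×10²⁶ = 1.19×10²⁶ W.
Flux: S = L/(4πd²) = 1.19×10²⁶/(4π×(1.89×10¹⁰)²) = 2.64×10⁴ W m⁻².
Energy balance: absorbed = emitted ⇒ πR²·S(1−A) = 4πR²·σT_eq⁴, so T_eq⁴ = S(1−A)/(4σ).
T_eq = [2.64×10⁴ × 0.30 / (4 × 5.67×10⁻⁸)]^(1/4) = (3.50×10¹⁰)^(1/4) = 432 K.

T_eq ≈ 432 K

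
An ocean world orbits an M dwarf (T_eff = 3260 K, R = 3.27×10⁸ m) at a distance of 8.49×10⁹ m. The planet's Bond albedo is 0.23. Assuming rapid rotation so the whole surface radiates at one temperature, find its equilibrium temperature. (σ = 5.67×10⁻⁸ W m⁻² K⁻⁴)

L = 4πR_⋆²σT_⋆⁴ = 4π(3.27×10⁸)² × 5.67×10⁻⁸ × (3260)⁴ = 8.61×10²⁴ W.
S = L/(4πd²) = 9500 W m⁻².
Energy balance: absorbed = emitted ⇒ πR²·S(1−A) = 4πR²·σT_eq⁴, so T_eq⁴ = S(1−A)/(4σ).
T_eq = [9500 × 0.77 / (4 × 5.67×10⁻⁸)]^(1/4) = (3.23×10¹⁰)^(1/4) = 424 K.

T_eq ≈ 424 K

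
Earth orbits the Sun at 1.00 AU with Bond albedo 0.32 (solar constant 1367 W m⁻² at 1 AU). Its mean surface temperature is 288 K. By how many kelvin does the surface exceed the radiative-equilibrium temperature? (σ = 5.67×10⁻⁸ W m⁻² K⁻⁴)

S = 1367/1.00² = 1367 W m⁻².
T_eq = [S(1−A)/(4σ)]^(1/4) = [1367×0.68/(4×5.67×10⁻⁸)]^(1/4) = 253.0 K.
ΔT = T_surf − T_eq = 288 − 253.0.

ΔT ≈ 35.0 K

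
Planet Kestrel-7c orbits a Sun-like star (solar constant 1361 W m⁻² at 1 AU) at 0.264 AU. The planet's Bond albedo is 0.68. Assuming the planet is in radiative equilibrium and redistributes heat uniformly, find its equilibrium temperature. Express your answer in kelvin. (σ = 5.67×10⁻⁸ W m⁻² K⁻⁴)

T_eq ≈ 407 K

Flux at 0.264 AU: S = 1361/0.264² = 1.95×10⁴ W m⁻².
Energy balance: absorbed = emitted ⇒ πR²·S(1−A) = 4πR²·σT_eq⁴, so T_eq⁴ = S(1−A)/(4σ).
T_eq = [1.95×10⁴ × 0.32 / (4 × 5.67×10⁻⁸)]^(1/4) = (2.76×10¹⁰)^(1/4) = 407 K.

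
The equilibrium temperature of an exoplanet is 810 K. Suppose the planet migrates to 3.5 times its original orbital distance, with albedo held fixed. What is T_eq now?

T_eq ∝ L^(1/4) · d^(−1/2).
T′ = 810 / 3.5^(1/2) = 433 K.

T_eq ≈ 433 K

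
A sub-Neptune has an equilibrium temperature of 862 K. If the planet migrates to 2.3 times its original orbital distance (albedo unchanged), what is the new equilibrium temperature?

T_eq ≈ 568 K

T_eq ∝ L^(1/4) · d^(−1/2).
T′ = 862 / 2.3^(1/2) = 568 K.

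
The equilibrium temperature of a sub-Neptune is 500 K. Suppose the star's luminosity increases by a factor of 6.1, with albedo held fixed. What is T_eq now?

T_eq ≈ 786 K

T_eq ∝ L^(1/4) · d^(−1/2).
T′ = 500 × 6.1^(1/4) = 786 K.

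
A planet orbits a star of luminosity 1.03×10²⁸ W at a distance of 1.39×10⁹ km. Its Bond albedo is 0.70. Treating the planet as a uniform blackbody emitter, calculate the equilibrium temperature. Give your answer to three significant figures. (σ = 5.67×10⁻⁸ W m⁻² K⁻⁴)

T_eq ≈ 154 K

d = 1.39×10⁹ km = 1.39×10¹² m.
Flux: S = L/(4πd²) = 1.03×10²⁸/(4π×(1.39×10¹²)²) = 424 W m⁻².
Energy balance: absorbed = emitted ⇒ πR²·S(1−A) = 4πR²·σT_eq⁴, so T_eq⁴ = S(1−A)/(4σ).
T_eq = [424 × 0.30 / (4 × 5.67×10⁻⁸)]^(1/4) = (5.61×10⁸)^(1/4) = 154 K.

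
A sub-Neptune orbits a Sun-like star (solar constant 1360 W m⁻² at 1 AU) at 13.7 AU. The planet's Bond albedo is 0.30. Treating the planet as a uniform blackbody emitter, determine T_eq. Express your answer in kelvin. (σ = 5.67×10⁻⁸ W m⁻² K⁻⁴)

T_eq ≈ 68.8 K

Flux at 13.7 AU: S = 1360/13.7² = 7.25 W m⁻².
Energy balance: absorbed = emitted ⇒ πR²·S(1−A) = 4πR²·σT_eq⁴, so T_eq⁴ = S(1−A)/(4σ).
T_eq = [7.25 × 0.70 / (4 × 5.67×10⁻⁸)]^(1/4) = (2.24×10⁷)^(1/4) = 68.8 K.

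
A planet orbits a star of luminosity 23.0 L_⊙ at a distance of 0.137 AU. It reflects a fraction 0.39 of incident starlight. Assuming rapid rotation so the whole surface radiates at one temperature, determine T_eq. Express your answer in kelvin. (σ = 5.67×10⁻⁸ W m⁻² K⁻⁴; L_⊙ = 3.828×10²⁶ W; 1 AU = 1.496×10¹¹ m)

d = 0.137 AU = 2.05×10¹⁰ m.
L = 23.0 × 3.828×10²⁶ = 8.80×10²⁷ W.
Flux: S = L/(4πd²) = 8.80×10²⁷/(4π×(2.05×10¹⁰)²) = 1.67×10⁶ W m⁻².
Energy balance: absorbed = emitted ⇒ πR²·S(1−A) = 4πR²·σT_eq⁴, so T_eq⁴ = S(1−A)/(4σ).
T_eq = [1.67×10⁶ × 0.61 / (4 × 5.67×10⁻⁸)]^(1/4) = (4.49×10¹²)^(1/4) = 1460 K.

T_eq ≈ 1460 K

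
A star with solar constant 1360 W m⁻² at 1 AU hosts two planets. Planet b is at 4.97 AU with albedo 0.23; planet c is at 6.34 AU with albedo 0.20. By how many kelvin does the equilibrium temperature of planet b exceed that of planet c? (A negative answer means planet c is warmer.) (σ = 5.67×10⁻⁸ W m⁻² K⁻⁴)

T_eq = [S₀(1−A)/(4σd²)]^(1/4), so T ∝ (1−A)^(1/4) / √d.
T₁ = [1360×0.77/(4×5.67×10⁻⁸×4.97²)]^(1/4) = 116.93 K.
T₂ = [1360×0.80/(4×5.67×10⁻⁸×6.34²)]^(1/4) = 104.52 K.

ΔT ≈ 12.4 K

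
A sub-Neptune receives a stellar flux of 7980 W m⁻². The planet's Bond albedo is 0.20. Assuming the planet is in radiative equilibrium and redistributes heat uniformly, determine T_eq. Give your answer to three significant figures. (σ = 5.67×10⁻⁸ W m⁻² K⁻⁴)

Energy balance: absorbed = emitted ⇒ πR²·S(1−A) = 4πR²·σT_eq⁴, so T_eq⁴ = S(1−A)/(4σ).
T_eq = [7980 × 0.80 / (4 × 5.67×10⁻⁸)]^(1/4) = (2.81×10¹⁰)^(1/4) = 410 K.

T_eq ≈ 410 K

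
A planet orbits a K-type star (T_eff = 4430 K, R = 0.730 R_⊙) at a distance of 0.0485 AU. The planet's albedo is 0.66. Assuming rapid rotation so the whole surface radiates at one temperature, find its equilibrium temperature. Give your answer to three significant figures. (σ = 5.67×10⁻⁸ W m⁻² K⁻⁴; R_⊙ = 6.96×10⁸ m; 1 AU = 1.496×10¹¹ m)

T_eq ≈ 633 K

R_⋆ = 0.730 × 6.96×10⁸ = 5.08×10⁸ m.
d = 0.0485 AU = 7.26×10⁹ m.
L = 4πR_⋆²σT_⋆⁴ = 4π(5.08×10⁸)² × 5.67×10⁻⁸ × (4430)⁴ = 7.08×10²⁵ W.
S = L/(4πd²) = 1.07×10⁵ W m⁻².
Energy balance: absorbed = emitted ⇒ πR²·S(1−A) = 4πR²·σT_eq⁴, so T_eq⁴ = S(1−A)/(4σ).
T_eq = [1.07×10⁵ × 0.34 / (4 × 5.67×10⁻⁸)]^(1/4) = (1.61×10¹¹)^(1/4) = 633 K.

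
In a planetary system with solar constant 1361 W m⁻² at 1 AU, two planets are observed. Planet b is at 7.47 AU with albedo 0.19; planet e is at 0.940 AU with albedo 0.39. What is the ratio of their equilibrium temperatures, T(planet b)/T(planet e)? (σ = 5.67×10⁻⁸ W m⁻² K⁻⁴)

T_eq = [S₀(1−A)/(4σd²)]^(1/4), so T ∝ (1−A)^(1/4) / √d.
T₁ = [1361×0.81/(4×5.67×10⁻⁸×7.47²)]^(1/4) = 96.61 K.
T₂ = [1361×0.61/(4×5.67×10⁻⁸×0.940²)]^(1/4) = 253.70 K.

T₁/T₂ ≈ 0.381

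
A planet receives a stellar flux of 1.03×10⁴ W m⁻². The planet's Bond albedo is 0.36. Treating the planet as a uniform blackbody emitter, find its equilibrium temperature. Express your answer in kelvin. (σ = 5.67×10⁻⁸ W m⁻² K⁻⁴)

T_eq ≈ 413 K

Energy balance: absorbed = emitted ⇒ πR²·S(1−A) = 4πR²·σT_eq⁴, so T_eq⁴ = S(1−A)/(4σ).
T_eq = [1.03×10⁴ × 0.64 / (4 × 5.67×10⁻⁸)]^(1/4) = (2.91×10¹⁰)^(1/4) = 413 K.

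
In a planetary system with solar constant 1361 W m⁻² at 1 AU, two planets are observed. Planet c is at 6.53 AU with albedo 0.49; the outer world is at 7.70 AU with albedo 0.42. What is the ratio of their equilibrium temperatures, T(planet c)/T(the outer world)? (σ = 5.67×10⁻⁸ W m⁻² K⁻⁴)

T_eq = [S₀(1−A)/(4σd²)]^(1/4), so T ∝ (1−A)^(1/4) / √d.
T₁ = [1361×0.51/(4×5.67×10⁻⁸×6.53²)]^(1/4) = 92.04 K.
T₂ = [1361×0.58/(4×5.67×10⁻⁸×7.70²)]^(1/4) = 87.53 K.

T₁/T₂ ≈ 1.052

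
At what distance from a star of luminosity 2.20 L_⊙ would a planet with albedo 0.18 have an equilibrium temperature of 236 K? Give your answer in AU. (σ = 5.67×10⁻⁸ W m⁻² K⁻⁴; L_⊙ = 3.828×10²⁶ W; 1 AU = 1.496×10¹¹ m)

d ≈ 1.87 AU

L = 2.20 × 3.828×10²⁶ = 8.42×10²⁶ W.
From T_eq⁴ = L(1−A)/(16πσd²): d = √[L(1−A)/(16πσT_eq⁴)].
d = √[8.42×10²⁶ × 0.82 / (16π × 5.67×10⁻⁸ × (236)⁴)] = 2.79×10¹¹ m = 1.87 AU.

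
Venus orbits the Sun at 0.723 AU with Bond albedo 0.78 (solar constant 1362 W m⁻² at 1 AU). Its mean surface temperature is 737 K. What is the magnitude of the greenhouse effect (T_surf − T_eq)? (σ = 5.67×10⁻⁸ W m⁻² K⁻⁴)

S = 1362/0.723² = 2606 W m⁻².
T_eq = [S(1−A)/(4σ)]^(1/4) = [2606×0.22/(4×5.67×10⁻⁸)]^(1/4) = 224.2 K.
ΔT = T_surf − T_eq = 737 − 224.2.

ΔT ≈ 512.8 K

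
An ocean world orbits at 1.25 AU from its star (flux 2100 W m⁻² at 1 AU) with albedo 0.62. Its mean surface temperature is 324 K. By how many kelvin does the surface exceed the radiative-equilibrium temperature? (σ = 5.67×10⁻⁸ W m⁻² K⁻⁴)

S = 2100/1.25² = 1344 W m⁻².
T_eq = [S(1−A)/(4σ)]^(1/4) = [1344×0.38/(4×5.67×10⁻⁸)]^(1/4) = 217.8 K.
ΔT = T_surf − T_eq = 324 − 217.8.

ΔT ≈ 106.2 K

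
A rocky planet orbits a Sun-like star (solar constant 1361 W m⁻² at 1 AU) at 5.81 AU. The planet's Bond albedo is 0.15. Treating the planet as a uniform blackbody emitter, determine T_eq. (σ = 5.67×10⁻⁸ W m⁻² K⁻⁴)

Flux at 5.81 AU: S = 1361/5.81² = 40.3 W m⁻².
Energy balance: absorbed = emitted ⇒ πR²·S(1−A) = 4πR²·σT_eq⁴, so T_eq⁴ = S(1−A)/(4σ).
T_eq = [40.3 × 0.85 / (4 × 5.67×10⁻⁸)]^(1/4) = (1.51×10⁸)^(1/4) = 111 K.

T_eq ≈ 111 K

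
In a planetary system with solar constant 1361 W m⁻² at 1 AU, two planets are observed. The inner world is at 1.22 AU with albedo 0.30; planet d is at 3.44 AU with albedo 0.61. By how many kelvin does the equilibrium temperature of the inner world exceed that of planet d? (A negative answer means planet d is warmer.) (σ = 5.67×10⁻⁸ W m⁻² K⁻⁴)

ΔT ≈ 111.9 K

T_eq = [S₀(1−A)/(4σd²)]^(1/4), so T ∝ (1−A)^(1/4) / √d.
T₁ = [1361×0.70/(4×5.67×10⁻⁸×1.22²)]^(1/4) = 230.49 K.
T₂ = [1361×0.39/(4×5.67×10⁻⁸×3.44²)]^(1/4) = 118.59 K.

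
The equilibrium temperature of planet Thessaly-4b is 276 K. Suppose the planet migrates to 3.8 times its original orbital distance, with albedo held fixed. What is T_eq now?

T_eq ≈ 142 K

T_eq ∝ L^(1/4) · d^(−1/2).
T′ = 276 / 3.8^(1/2) = 142 K.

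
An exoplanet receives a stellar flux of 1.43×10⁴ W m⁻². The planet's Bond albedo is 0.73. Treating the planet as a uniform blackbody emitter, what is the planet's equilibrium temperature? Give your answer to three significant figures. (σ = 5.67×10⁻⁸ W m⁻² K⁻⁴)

T_eq ≈ 361 K

Energy balance: absorbed = emitted ⇒ πR²·S(1−A) = 4πR²·σT_eq⁴, so T_eq⁴ = S(1−A)/(4σ).
T_eq = [1.43×10⁴ × 0.27 / (4 × 5.67×10⁻⁸)]^(1/4) = (1.70×10¹⁰)^(1/4) = 361 K.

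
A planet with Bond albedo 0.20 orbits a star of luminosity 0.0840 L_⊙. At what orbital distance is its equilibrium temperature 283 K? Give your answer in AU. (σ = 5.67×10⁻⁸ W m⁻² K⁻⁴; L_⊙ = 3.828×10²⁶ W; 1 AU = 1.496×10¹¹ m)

d ≈ 0.251 AU

L = 0.0840 × 3.828×10²⁶ = 3.22×10²⁵ W.
From T_eq⁴ = L(1−A)/(16πσd²): d = √[L(1−A)/(16πσT_eq⁴)].
d = √[3.22×10²⁵ × 0.80 / (16π × 5.67×10⁻⁸ × (283)⁴)] = 3.75×10¹⁰ m = 0.251 AU.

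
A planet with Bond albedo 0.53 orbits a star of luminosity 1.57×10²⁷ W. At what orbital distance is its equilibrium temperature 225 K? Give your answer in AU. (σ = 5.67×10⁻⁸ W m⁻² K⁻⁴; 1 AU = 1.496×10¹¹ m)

From T_eq⁴ = L(1−A)/(16πσd²): d = √[L(1−A)/(16πσT_eq⁴)].
d = √[1.57×10²⁷ × 0.47 / (16π × 5.67×10⁻⁸ × (225)⁴)] = 3.18×10¹¹ m = 2.12 AU.

d ≈ 2.12 AU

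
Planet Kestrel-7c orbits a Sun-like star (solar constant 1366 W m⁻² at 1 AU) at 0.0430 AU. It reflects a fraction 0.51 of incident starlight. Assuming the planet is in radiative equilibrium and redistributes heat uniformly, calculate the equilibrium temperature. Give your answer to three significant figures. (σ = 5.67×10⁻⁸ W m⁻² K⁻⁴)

T_eq ≈ 1120 K

Flux at 0.0430 AU: S = 1366/0.0430² = 7.39×10⁵ W m⁻².
Energy balance: absorbed = emitted ⇒ πR²·S(1−A) = 4πR²·σT_eq⁴, so T_eq⁴ = S(1−A)/(4σ).
T_eq = [7.39×10⁵ × 0.49 / (4 × 5.67×10⁻⁸)]^(1/4) = (1.60×10¹²)^(1/4) = 1120 K.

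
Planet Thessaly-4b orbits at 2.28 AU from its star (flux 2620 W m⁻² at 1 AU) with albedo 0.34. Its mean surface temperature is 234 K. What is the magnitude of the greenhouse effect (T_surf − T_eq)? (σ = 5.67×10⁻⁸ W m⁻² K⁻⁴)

S = 2620/2.28² = 504.0 W m⁻².
T_eq = [S(1−A)/(4σ)]^(1/4) = [504.0×0.66/(4×5.67×10⁻⁸)]^(1/4) = 195.7 K.
ΔT = T_surf − T_eq = 234 − 195.7.

ΔT ≈ 38.3 K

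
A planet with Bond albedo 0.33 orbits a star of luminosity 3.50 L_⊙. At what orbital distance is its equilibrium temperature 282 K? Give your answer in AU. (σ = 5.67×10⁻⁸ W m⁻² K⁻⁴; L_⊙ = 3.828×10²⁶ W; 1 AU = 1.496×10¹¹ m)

L = 3.50 × 3.828×10²⁶ = 1.34×10²⁷ W.
From T_eq⁴ = L(1−A)/(16πσd²): d = √[L(1−A)/(16πσT_eq⁴)].
d = √[1.34×10²⁷ × 0.67 / (16π × 5.67×10⁻⁸ × (282)⁴)] = 2.23×10¹¹ m = 1.49 AU.

d ≈ 1.49 AU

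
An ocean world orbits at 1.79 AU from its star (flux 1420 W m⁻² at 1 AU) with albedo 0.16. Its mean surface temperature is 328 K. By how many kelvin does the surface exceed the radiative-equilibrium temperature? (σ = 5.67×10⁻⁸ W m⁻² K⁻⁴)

ΔT ≈ 126.7 K

S = 1420/1.79² = 443.2 W m⁻².
T_eq = [S(1−A)/(4σ)]^(1/4) = [443.2×0.84/(4×5.67×10⁻⁸)]^(1/4) = 201.3 K.
ΔT = T_surf − T_eq = 328 − 201.3.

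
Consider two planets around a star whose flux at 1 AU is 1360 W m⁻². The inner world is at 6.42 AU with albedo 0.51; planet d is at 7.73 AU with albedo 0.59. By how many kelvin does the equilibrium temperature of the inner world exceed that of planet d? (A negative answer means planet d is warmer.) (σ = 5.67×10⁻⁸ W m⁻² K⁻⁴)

ΔT ≈ 11.8 K

T_eq = [S₀(1−A)/(4σd²)]^(1/4), so T ∝ (1−A)^(1/4) / √d.
T₁ = [1360×0.49/(4×5.67×10⁻⁸×6.42²)]^(1/4) = 91.89 K.
T₂ = [1360×0.41/(4×5.67×10⁻⁸×7.73²)]^(1/4) = 80.09 K.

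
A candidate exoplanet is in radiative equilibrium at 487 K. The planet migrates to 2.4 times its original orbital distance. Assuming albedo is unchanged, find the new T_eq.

T_eq ∝ L^(1/4) · d^(−1/2).
T′ = 487 / 2.4^(1/2) = 314 K.

T_eq ≈ 314 K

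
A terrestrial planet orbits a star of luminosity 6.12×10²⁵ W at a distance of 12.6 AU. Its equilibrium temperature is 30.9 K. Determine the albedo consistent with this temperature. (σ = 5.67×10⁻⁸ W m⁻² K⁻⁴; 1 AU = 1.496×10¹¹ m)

A ≈ 0.85

d = 12.6 AU = 1.88×10¹² m.
Flux: S = L/(4πd²) = 6.12×10²⁵/(4π×(1.88×10¹²)²) = 1.37 W m⁻².
From T_eq⁴ = S(1−A)/(4σ): 1−A = 4σT_eq⁴/S.
1−A = 4 × 5.67×10⁻⁸ × (30.9)⁴ / 1.37 = 0.151.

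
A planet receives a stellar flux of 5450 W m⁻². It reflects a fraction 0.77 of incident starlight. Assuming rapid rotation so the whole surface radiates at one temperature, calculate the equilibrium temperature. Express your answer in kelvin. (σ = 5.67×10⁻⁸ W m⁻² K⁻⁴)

Energy balance: absorbed = emitted ⇒ πR²·S(1−A) = 4πR²·σT_eq⁴, so T_eq⁴ = S(1−A)/(4σ).
T_eq = [5450 × 0.23 / (4 × 5.67×10⁻⁸)]^(1/4) = (5.53×10⁹)^(1/4) = 273 K.

T_eq ≈ 273 K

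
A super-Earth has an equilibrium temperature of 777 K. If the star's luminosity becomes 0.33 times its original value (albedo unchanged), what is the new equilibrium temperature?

T_eq ∝ L^(1/4) · d^(−1/2).
T′ = 777 × 0.33^(1/4) = 589 K.

T_eq ≈ 589 K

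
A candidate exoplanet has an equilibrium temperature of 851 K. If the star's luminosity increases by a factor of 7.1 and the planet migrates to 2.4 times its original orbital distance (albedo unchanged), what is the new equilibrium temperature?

T_eq ≈ 897 K

T_eq ∝ L^(1/4) · d^(−1/2).
T′ = 851 × 7.1^(1/4) / 2.4^(1/2) = 897 K.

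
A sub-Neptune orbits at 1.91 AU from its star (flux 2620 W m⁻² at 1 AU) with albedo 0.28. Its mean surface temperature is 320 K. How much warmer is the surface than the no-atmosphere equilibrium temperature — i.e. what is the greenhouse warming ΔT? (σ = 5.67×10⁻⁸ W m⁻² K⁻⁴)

ΔT ≈ 101.5 K

S = 2620/1.91² = 718.2 W m⁻².
T_eq = [S(1−A)/(4σ)]^(1/4) = [718.2×0.72/(4×5.67×10⁻⁸)]^(1/4) = 218.5 K.
ΔT = T_surf − T_eq = 320 − 218.5.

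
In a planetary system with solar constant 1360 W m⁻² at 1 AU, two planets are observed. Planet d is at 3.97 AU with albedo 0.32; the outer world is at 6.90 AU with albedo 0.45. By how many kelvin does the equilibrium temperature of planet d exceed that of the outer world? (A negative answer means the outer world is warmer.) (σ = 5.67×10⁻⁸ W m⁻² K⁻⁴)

ΔT ≈ 35.6 K

T_eq = [S₀(1−A)/(4σd²)]^(1/4), so T ∝ (1−A)^(1/4) / √d.
T₁ = [1360×0.68/(4×5.67×10⁻⁸×3.97²)]^(1/4) = 126.83 K.
T₂ = [1360×0.55/(4×5.67×10⁻⁸×6.90²)]^(1/4) = 91.23 K.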